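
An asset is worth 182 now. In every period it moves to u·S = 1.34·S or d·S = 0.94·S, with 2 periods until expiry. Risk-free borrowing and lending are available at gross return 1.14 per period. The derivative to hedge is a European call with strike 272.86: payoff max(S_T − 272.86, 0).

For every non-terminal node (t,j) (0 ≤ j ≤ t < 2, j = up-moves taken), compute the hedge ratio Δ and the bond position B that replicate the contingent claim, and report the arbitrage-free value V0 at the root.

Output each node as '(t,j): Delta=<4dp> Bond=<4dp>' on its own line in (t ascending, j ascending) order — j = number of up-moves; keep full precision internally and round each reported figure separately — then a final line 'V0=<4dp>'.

Under the risk-neutral measure, an up-move has probability p* = (R−d)/(u−d) = 0.5000 and values discount at R = 1.14.
At expiry t=2: V(2,0)=0.0000, V(2,1)=0.0000, V(2,2)=53.9392
  t=1,j=0: stock 171.0800 → up 229.2472 (V=0.0000), down 160.8152 (V=0.0000). Price 0.0000; hedge Δ=0.0000, bond B=0.0000.
  t=1,j=1: stock 243.8800 → up 326.7992 (V=53.9392), down 229.2472 (V=0.0000). Price 23.6575; hedge Δ=0.5529, bond B=-111.1905.
  t=0,j=0: stock 182.0000 → up 243.8800 (V=23.6575), down 171.0800 (V=0.0000). Price 10.3761; hedge Δ=0.3250, bond B=-48.7677.
Self-financing check: at every node Δ·S+B equals the discounted successor values.

(0,0): Delta=0.3250 Bond=-48.7677
(1,0): Delta=0.0000 Bond=0.0000
(1,1): Delta=0.5529 Bond=-111.1905
V0=10.3761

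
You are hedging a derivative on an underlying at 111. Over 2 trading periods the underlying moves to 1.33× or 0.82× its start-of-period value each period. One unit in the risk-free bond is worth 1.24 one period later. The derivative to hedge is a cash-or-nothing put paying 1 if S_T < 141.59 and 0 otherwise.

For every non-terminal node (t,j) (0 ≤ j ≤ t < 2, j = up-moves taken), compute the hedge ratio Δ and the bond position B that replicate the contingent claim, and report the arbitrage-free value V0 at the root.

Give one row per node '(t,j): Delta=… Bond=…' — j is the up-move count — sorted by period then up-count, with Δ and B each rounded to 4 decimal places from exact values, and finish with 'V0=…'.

The replicating-portfolio and risk-neutral prices coincide; use p* = (1.24−0.82)/(1.33−0.82) = 0.8235 for the latter.
Payoff layer (t=2): V(2,0)=1.0000, V(2,1)=1.0000, V(2,2)=0.0000
  t=1,j=0: stock 91.0200 → up 121.0566 (V=1.0000), down 74.6364 (V=1.0000). Price 0.8065; hedge Δ=0.0000, bond B=0.8065.
  t=1,j=1: stock 147.6300 → up 196.3479 (V=0.0000), down 121.0566 (V=1.0000). Price 0.1423; hedge Δ=-0.0133, bond B=2.1031.
  t=0,j=0: stock 111.0000 → up 147.6300 (V=0.1423), down 91.0200 (V=0.8065). Price 0.2093; hedge Δ=-0.0117, bond B=1.5115.
Check: Δ(0,0)·S0 + B(0,0) = 0.2093 = V0.

(0,0): Delta=-0.0117 Bond=1.5115
(1,0): Delta=0.0000 Bond=0.8065
(1,1): Delta=-0.0133 Bond=2.1031
V0=0.2093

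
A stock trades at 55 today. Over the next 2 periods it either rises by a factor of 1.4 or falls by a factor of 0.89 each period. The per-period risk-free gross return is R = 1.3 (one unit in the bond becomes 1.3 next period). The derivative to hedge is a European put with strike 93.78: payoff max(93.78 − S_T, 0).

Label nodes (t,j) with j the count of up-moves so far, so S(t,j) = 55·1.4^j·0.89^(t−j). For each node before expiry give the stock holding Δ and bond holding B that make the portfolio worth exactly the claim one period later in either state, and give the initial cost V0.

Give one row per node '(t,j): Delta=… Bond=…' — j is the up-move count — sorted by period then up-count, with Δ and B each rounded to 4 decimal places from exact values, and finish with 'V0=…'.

Risk-neutral probability p* = (R−d)/(u−d) = (1.3−0.89)/(1.4−0.89) = 0.8039.
Payoff layer (t=2): V(2,0)=50.2145, V(2,1)=25.2500, V(2,2)=0.0000
Node (1,0) S=48.9500: V=(p*·25.2500+(1−p*)·50.2145)/1.3=23.1885; Δ=(25.2500−50.2145)/(68.5300−43.5655)=-1.0000; B=V−Δ·S=72.1385
Node (1,1) S=77.0000: V=(p*·0.0000+(1−p*)·25.2500)/1.3=3.8084; Δ=(0.0000−25.2500)/(107.8000−68.5300)=-0.6430; B=V−Δ·S=53.3183
Node (0,0) S=55.0000: V=(p*·3.8084+(1−p*)·23.1885)/1.3=5.8527; Δ=(3.8084−23.1885)/(77.0000−48.9500)=-0.6909; B=V−Δ·S=43.8527
The time-0 hedge costs 5.8527, which is the no-arbitrage price.

(0,0): Delta=-0.6909 Bond=43.8527
(1,0): Delta=-1.0000 Bond=72.1385
(1,1): Delta=-0.6430 Bond=53.3183
V0=5.8527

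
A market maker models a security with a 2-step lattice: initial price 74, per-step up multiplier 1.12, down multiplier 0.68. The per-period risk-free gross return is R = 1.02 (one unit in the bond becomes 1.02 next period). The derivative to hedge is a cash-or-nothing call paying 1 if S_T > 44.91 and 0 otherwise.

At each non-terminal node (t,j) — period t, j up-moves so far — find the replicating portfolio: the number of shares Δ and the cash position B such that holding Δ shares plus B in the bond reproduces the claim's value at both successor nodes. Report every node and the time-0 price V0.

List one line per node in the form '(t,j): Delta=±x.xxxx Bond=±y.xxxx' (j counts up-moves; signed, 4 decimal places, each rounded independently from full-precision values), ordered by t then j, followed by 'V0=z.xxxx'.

(0,0): Delta=0.0068 Bond=0.4051
(1,0): Delta=0.0452 Bond=-1.5152
(1,1): Delta=0.0000 Bond=0.9804
V0=0.9115

Under the risk-neutral measure, an up-move has probability p* = (R−d)/(u−d) = 0.7727 and values discount at R = 1.02.
At expiry t=2: V(2,0)=0.0000, V(2,1)=1.0000, V(2,2)=1.0000
(1,0): S=50.3200. Δ = (V_up−V_dn)/(S_up−S_dn) = (1.0000−0.0000)/(56.3584−34.2176) = 0.0452. V = [p*·1.0000 + (1−p*)·0.0000]/1.02 = 0.7576. B = V − Δ·S = -1.5152.
(1,1): S=82.8800. Δ = (V_up−V_dn)/(S_up−S_dn) = (1.0000−1.0000)/(92.8256−56.3584) = 0.0000. V = [p*·1.0000 + (1−p*)·1.0000]/1.02 = 0.9804. B = V − Δ·S = 0.9804.
(0,0): S=74.0000. Δ = (V_up−V_dn)/(S_up−S_dn) = (0.9804−0.7576)/(82.8800−50.3200) = 0.0068. V = [p*·0.9804 + (1−p*)·0.7576]/1.02 = 0.9115. B = V − Δ·S = 0.4051.
Self-financing check: at every node Δ·S+B equals the discounted successor values.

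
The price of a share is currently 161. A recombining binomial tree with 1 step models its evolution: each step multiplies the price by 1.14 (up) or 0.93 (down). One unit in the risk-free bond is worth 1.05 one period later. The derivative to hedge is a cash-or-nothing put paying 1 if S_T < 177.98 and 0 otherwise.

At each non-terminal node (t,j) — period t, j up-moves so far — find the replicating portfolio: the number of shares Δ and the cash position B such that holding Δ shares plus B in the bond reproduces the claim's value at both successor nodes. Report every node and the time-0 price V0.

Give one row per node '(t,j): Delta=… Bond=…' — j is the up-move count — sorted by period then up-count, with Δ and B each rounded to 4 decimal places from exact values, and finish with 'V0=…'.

(0,0): Delta=-0.0296 Bond=5.1701
V0=0.4082

Risk-neutral probability p* = (R−d)/(u−d) = (1.05−0.93)/(1.14−0.93) = 0.5714.
Payoff layer (t=1): V(1,0)=1.0000, V(1,1)=0.0000
(0,0): S=161.0000. Δ = (V_up−V_dn)/(S_up−S_dn) = (0.0000−1.0000)/(183.5400−149.7300) = -0.0296. V = [p*·0.0000 + (1−p*)·1.0000]/1.05 = 0.4082. B = V − Δ·S = 5.1701.
Self-financing check: at every node Δ·S+B equals the discounted successor values.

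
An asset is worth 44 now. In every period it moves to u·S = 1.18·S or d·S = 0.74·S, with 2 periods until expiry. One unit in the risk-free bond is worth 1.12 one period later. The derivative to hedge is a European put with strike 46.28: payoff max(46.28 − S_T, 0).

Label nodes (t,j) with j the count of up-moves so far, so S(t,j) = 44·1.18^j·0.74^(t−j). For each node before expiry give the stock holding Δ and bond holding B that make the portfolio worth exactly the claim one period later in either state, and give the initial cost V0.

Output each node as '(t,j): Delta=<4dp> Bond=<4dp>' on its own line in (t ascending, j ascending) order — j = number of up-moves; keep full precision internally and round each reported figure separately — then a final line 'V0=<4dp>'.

The replicating-portfolio and risk-neutral prices coincide; use p* = (1.12−0.74)/(1.18−0.74) = 0.8636 for the latter.
Payoff layer (t=2): V(2,0)=22.1856, V(2,1)=7.8592, V(2,2)=0.0000
Node (1,0) S=32.5600: V=(p*·7.8592+(1−p*)·22.1856)/1.12=8.7614; Δ=(7.8592−22.1856)/(38.4208−24.0944)=-1.0000; B=V−Δ·S=41.3214
Node (1,1) S=51.9200: V=(p*·0.0000+(1−p*)·7.8592)/1.12=0.9569; Δ=(0.0000−7.8592)/(61.2656−38.4208)=-0.3440; B=V−Δ·S=18.8187
Node (0,0) S=44.0000: V=(p*·0.9569+(1−p*)·8.7614)/1.12=1.8046; Δ=(0.9569−8.7614)/(51.9200−32.5600)=-0.4031; B=V−Δ·S=19.5422
The time-0 hedge costs 1.8046, which is the no-arbitrage price.

(0,0): Delta=-0.4031 Bond=19.5422
(1,0): Delta=-1.0000 Bond=41.3214
(1,1): Delta=-0.3440 Bond=18.8187
V0=1.8046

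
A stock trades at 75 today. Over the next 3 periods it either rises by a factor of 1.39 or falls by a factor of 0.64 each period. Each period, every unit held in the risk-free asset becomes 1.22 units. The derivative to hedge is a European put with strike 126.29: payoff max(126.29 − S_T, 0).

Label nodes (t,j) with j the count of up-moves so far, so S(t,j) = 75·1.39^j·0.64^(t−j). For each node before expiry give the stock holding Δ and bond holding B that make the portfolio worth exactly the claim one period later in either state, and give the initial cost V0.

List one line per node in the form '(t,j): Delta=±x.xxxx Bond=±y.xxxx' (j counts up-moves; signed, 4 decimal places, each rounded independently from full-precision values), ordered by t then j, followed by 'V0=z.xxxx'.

(0,0): Delta=-0.4633 Bond=48.4336
(1,0): Delta=-1.0000 Bond=84.8495
(1,1): Delta=-0.3909 Bond=51.5385
(2,0): Delta=-1.0000 Bond=103.5164
(2,1): Delta=-1.0000 Bond=103.5164
(2,2): Delta=-0.3087 Bond=50.9655
V0=13.6844

No-arbitrage ⇒ martingale measure with p* = (R−d)/(u−d) = 0.7733.
Terminal payoffs: V(3,0)=106.6292, V(3,1)=83.5892, V(3,2)=33.5492, V(3,3)=0.0000
(2,0): S=30.7200. Δ = (V_up−V_dn)/(S_up−S_dn) = (83.5892−106.6292)/(42.7008−19.6608) = -1.0000. V = [p*·83.5892 + (1−p*)·106.6292]/1.22 = 72.7964. B = V − Δ·S = 103.5164.
(2,1): S=66.7200. Δ = (V_up−V_dn)/(S_up−S_dn) = (33.5492−83.5892)/(92.7408−42.7008) = -1.0000. V = [p*·33.5492 + (1−p*)·83.5892]/1.22 = 36.7964. B = V − Δ·S = 103.5164.
(2,2): S=144.9075. Δ = (V_up−V_dn)/(S_up−S_dn) = (0.0000−33.5492)/(201.4214−92.7408) = -0.3087. V = [p*·0.0000 + (1−p*)·33.5492]/1.22 = 6.2332. B = V − Δ·S = 50.9655.
(1,0): S=48.0000. Δ = (V_up−V_dn)/(S_up−S_dn) = (36.7964−72.7964)/(66.7200−30.7200) = -1.0000. V = [p*·36.7964 + (1−p*)·72.7964]/1.22 = 36.8495. B = V − Δ·S = 84.8495.
(1,1): S=104.2500. Δ = (V_up−V_dn)/(S_up−S_dn) = (6.2332−36.7964)/(144.9075−66.7200) = -0.3909. V = [p*·6.2332 + (1−p*)·36.7964]/1.22 = 10.7876. B = V − Δ·S = 51.5385.
(0,0): S=75.0000. Δ = (V_up−V_dn)/(S_up−S_dn) = (10.7876−36.8495)/(104.2500−48.0000) = -0.4633. V = [p*·10.7876 + (1−p*)·36.8495]/1.22 = 13.6844. B = V − Δ·S = 48.4336.
Each (Δ,B) replicates both successor values, so the strategy is self-financing and V0 is arbitrage-free.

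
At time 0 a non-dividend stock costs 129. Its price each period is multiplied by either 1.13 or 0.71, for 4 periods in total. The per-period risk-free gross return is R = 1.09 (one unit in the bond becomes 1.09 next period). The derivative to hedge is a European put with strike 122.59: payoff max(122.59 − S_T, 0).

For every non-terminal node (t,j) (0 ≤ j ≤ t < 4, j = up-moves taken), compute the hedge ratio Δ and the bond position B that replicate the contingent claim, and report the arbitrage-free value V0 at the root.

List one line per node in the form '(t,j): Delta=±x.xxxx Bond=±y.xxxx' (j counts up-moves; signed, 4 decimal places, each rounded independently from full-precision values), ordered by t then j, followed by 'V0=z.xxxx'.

No-arbitrage ⇒ martingale measure with p* = (R−d)/(u−d) = 0.9048.
Terminal values V(4,·): V(4,0)=89.8089, V(4,1)=70.4173, V(4,2)=39.5546, V(4,3)=0.0000, V(4,4)=0.0000
(3,0): S=46.1705. Δ = (V_up−V_dn)/(S_up−S_dn) = (70.4173−89.8089)/(52.1727−32.7811) = -1.0000. V = [p*·70.4173 + (1−p*)·89.8089]/1.09 = 66.2974. B = V − Δ·S = 112.4679.
(3,1): S=73.4827. Δ = (V_up−V_dn)/(S_up−S_dn) = (39.5546−70.4173)/(83.0354−52.1727) = -1.0000. V = [p*·39.5546 + (1−p*)·70.4173]/1.09 = 38.9852. B = V − Δ·S = 112.4679.
(3,2): S=116.9513. Δ = (V_up−V_dn)/(S_up−S_dn) = (0.0000−39.5546)/(132.1549−83.0354) = -0.8053. V = [p*·0.0000 + (1−p*)·39.5546]/1.09 = 3.4561. B = V − Δ·S = 97.6337.
(3,3): S=186.1337. Δ = (V_up−V_dn)/(S_up−S_dn) = (0.0000−0.0000)/(210.3311−132.1549) = 0.0000. V = [p*·0.0000 + (1−p*)·0.0000]/1.09 = 0.0000. B = V − Δ·S = 0.0000.
(2,0): S=65.0289. Δ = (V_up−V_dn)/(S_up−S_dn) = (38.9852−66.2974)/(73.4827−46.1705) = -1.0000. V = [p*·38.9852 + (1−p*)·66.2974]/1.09 = 38.1527. B = V − Δ·S = 103.1816.
(2,1): S=103.4967. Δ = (V_up−V_dn)/(S_up−S_dn) = (3.4561−38.9852)/(116.9513−73.4827) = -0.8174. V = [p*·3.4561 + (1−p*)·38.9852]/1.09 = 6.2750. B = V − Δ·S = 90.8683.
(2,2): S=164.7201. Δ = (V_up−V_dn)/(S_up−S_dn) = (0.0000−3.4561)/(186.1337−116.9513) = -0.0500. V = [p*·0.0000 + (1−p*)·3.4561]/1.09 = 0.3020. B = V − Δ·S = 8.5307.
(1,0): S=91.5900. Δ = (V_up−V_dn)/(S_up−S_dn) = (6.2750−38.1527)/(103.4967−65.0289) = -0.8287. V = [p*·6.2750 + (1−p*)·38.1527]/1.09 = 8.5422. B = V − Δ·S = 84.4413.
(1,1): S=145.7700. Δ = (V_up−V_dn)/(S_up−S_dn) = (0.3020−6.2750)/(164.7201−103.4967) = -0.0976. V = [p*·0.3020 + (1−p*)·6.2750]/1.09 = 0.7989. B = V − Δ·S = 15.0205.
(0,0): S=129.0000. Δ = (V_up−V_dn)/(S_up−S_dn) = (0.7989−8.5422)/(145.7700−91.5900) = -0.1429. V = [p*·0.7989 + (1−p*)·8.5422]/1.09 = 1.4095. B = V − Δ·S = 19.8459.
Check: Δ(0,0)·S0 + B(0,0) = 1.4095 = V0.

(0,0): Delta=-0.1429 Bond=19.8459
(1,0): Delta=-0.8287 Bond=84.4413
(1,1): Delta=-0.0976 Bond=15.0205
(2,0): Delta=-1.0000 Bond=103.1816
(2,1): Delta=-0.8174 Bond=90.8683
(2,2): Delta=-0.0500 Bond=8.5307
(3,0): Delta=-1.0000 Bond=112.4679
(3,1): Delta=-1.0000 Bond=112.4679
(3,2): Delta=-0.8053 Bond=97.6337
(3,3): Delta=0.0000 Bond=0.0000
V0=1.4095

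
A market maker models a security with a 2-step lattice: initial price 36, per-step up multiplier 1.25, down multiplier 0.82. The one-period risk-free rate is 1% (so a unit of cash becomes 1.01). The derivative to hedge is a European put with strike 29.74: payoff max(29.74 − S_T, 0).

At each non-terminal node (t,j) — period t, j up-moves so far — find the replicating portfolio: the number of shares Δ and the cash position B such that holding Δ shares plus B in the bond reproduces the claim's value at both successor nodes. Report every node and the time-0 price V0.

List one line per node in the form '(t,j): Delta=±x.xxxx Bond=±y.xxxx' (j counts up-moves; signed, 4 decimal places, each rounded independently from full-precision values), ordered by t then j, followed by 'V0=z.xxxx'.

(0,0): Delta=-0.1975 Bond=8.8014
(1,0): Delta=-0.4359 Bond=15.9268
(1,1): Delta=0.0000 Bond=0.0000
V0=1.6899

Since d<R<u, set p* = (R−d)/(u−d) = 0.4419; price each node as the discounted p*-expectation of its children.
Terminal payoffs: V(2,0)=5.5336, V(2,1)=0.0000, V(2,2)=0.0000
(1,0): S=29.5200. Δ = (V_up−V_dn)/(S_up−S_dn) = (0.0000−5.5336)/(36.9000−24.2064) = -0.4359. V = [p*·0.0000 + (1−p*)·5.5336]/1.01 = 3.0579. B = V − Δ·S = 15.9268.
(1,1): S=45.0000. Δ = (V_up−V_dn)/(S_up−S_dn) = (0.0000−0.0000)/(56.2500−36.9000) = 0.0000. V = [p*·0.0000 + (1−p*)·0.0000]/1.01 = 0.0000. B = V − Δ·S = 0.0000.
(0,0): S=36.0000. Δ = (V_up−V_dn)/(S_up−S_dn) = (0.0000−3.0579)/(45.0000−29.5200) = -0.1975. V = [p*·0.0000 + (1−p*)·3.0579]/1.01 = 1.6899. B = V − Δ·S = 8.8014.
Root portfolio cost Δ·36+B reproduces V0=1.6899.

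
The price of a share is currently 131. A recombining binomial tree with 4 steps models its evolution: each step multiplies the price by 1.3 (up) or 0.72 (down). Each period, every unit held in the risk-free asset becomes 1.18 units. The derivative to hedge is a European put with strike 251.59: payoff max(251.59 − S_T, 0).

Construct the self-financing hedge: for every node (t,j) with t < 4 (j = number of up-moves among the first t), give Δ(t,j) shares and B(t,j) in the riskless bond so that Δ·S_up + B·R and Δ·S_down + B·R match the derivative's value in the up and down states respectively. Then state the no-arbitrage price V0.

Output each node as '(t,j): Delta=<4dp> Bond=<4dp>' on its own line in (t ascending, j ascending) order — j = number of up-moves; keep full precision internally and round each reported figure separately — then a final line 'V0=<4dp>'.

(0,0): Delta=-0.5102 Bond=90.6191
(1,0): Delta=-1.0000 Bond=153.1254
(1,1): Delta=-0.4395 Bond=94.8798
(2,0): Delta=-1.0000 Bond=180.6880
(2,1): Delta=-1.0000 Bond=180.6880
(2,2): Delta=-0.3585 Bond=94.0286
(3,0): Delta=-1.0000 Bond=213.2119
(3,1): Delta=-1.0000 Bond=213.2119
(3,2): Delta=-1.0000 Bond=213.2119
(3,3): Delta=-0.2658 Bond=84.2777
V0=23.7787

Since d<R<u, set p* = (R−d)/(u−d) = 0.7931; price each node as the discounted p*-expectation of its children.
Terminal values V(4,·): V(4,0)=216.3852, V(4,1)=188.0259, V(4,2)=136.8214, V(4,3)=44.3690, V(4,4)=0.0000
  t=3,j=0: stock 48.8955 → up 63.5641 (V=188.0259), down 35.2048 (V=216.3852). Price 164.3164; hedge Δ=-1.0000, bond B=213.2119.
  t=3,j=1: stock 88.2835 → up 114.7686 (V=136.8214), down 63.5641 (V=188.0259). Price 124.9283; hedge Δ=-1.0000, bond B=213.2119.
  t=3,j=2: stock 159.4008 → up 207.2210 (V=44.3690), down 114.7686 (V=136.8214). Price 53.8111; hedge Δ=-1.0000, bond B=213.2119.
  t=3,j=3: stock 287.8070 → up 374.1491 (V=0.0000), down 207.2210 (V=44.3690). Price 7.7795; hedge Δ=-0.2658, bond B=84.2777.
  t=2,j=0: stock 67.9104 → up 88.2835 (V=124.9283), down 48.8955 (V=164.3164). Price 112.7776; hedge Δ=-1.0000, bond B=180.6880.
  t=2,j=1: stock 122.6160 → up 159.4008 (V=53.8111), down 88.2835 (V=124.9283). Price 58.0720; hedge Δ=-1.0000, bond B=180.6880.
  t=2,j=2: stock 221.3900 → up 287.8070 (V=7.7795), down 159.4008 (V=53.8111). Price 14.6638; hedge Δ=-0.3585, bond B=94.0286.
  t=1,j=0: stock 94.3200 → up 122.6160 (V=58.0720), down 67.9104 (V=112.7776). Price 58.8054; hedge Δ=-1.0000, bond B=153.1254.
  t=1,j=1: stock 170.3000 → up 221.3900 (V=14.6638), down 122.6160 (V=58.0720). Price 20.0380; hedge Δ=-0.4395, bond B=94.8798.
  t=0,j=0: stock 131.0000 → up 170.3000 (V=20.0380), down 94.3200 (V=58.8054). Price 23.7787; hedge Δ=-0.5102, bond B=90.6191.
Root portfolio cost Δ·131+B reproduces V0=23.7787.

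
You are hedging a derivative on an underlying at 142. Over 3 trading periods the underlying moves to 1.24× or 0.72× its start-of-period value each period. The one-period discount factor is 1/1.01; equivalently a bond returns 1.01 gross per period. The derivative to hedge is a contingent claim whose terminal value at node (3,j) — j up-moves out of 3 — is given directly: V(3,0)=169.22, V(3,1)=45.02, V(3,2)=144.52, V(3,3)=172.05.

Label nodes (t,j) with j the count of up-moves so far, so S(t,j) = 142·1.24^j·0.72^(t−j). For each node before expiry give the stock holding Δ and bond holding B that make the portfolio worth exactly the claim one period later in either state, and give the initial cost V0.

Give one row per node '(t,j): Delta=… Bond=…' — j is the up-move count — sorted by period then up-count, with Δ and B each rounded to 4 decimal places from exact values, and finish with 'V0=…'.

Under the risk-neutral measure, an up-move has probability p* = (R−d)/(u−d) = 0.5577 and values discount at R = 1.01.
Terminal values V(3,·): V(3,0)=169.2200, V(3,1)=45.0200, V(3,2)=144.5200, V(3,3)=172.0500
(2,0): S=73.6128. Δ = (V_up−V_dn)/(S_up−S_dn) = (45.0200−169.2200)/(91.2799−53.0012) = -3.2446. V = [p*·45.0200 + (1−p*)·169.2200]/1.01 = 98.9650. B = V − Δ·S = 337.8111.
(2,1): S=126.7776. Δ = (V_up−V_dn)/(S_up−S_dn) = (144.5200−45.0200)/(157.2042−91.2799) = 1.5093. V = [p*·144.5200 + (1−p*)·45.0200]/1.01 = 99.5152. B = V − Δ·S = -91.8309.
(2,2): S=218.3392. Δ = (V_up−V_dn)/(S_up−S_dn) = (172.0500−144.5200)/(270.7406−157.2042) = 0.2425. V = [p*·172.0500 + (1−p*)·144.5200]/1.01 = 158.2904. B = V − Δ·S = 105.3481.
(1,0): S=102.2400. Δ = (V_up−V_dn)/(S_up−S_dn) = (99.5152−98.9650)/(126.7776−73.6128) = 0.0104. V = [p*·99.5152 + (1−p*)·98.9650]/1.01 = 98.2890. B = V − Δ·S = 97.2308.
(1,1): S=176.0800. Δ = (V_up−V_dn)/(S_up−S_dn) = (158.2904−99.5152)/(218.3392−126.7776) = 0.6419. V = [p*·158.2904 + (1−p*)·99.5152]/1.01 = 130.9838. B = V − Δ·S = 17.9547.
(0,0): S=142.0000. Δ = (V_up−V_dn)/(S_up−S_dn) = (130.9838−98.2890)/(176.0800−102.2400) = 0.4428. V = [p*·130.9838 + (1−p*)·98.2890]/1.01 = 115.3689. B = V − Δ·S = 52.4942.
Self-financing check: at every node Δ·S+B equals the discounted successor values.

(0,0): Delta=0.4428 Bond=52.4942
(1,0): Delta=0.0104 Bond=97.2308
(1,1): Delta=0.6419 Bond=17.9547
(2,0): Delta=-3.2446 Bond=337.8111
(2,1): Delta=1.5093 Bond=-91.8309
(2,2): Delta=0.2425 Bond=105.3481
V0=115.3689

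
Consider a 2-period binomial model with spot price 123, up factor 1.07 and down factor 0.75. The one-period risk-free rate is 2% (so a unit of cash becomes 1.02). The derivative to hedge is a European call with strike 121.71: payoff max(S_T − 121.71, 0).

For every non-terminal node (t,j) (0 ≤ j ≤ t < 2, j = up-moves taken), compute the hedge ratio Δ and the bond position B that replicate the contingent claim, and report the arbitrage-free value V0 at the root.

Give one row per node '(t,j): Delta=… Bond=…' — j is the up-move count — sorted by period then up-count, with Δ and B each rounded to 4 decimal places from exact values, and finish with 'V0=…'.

No-arbitrage ⇒ martingale measure with p* = (R−d)/(u−d) = 0.8437.
Terminal values V(2,·): V(2,0)=0.0000, V(2,1)=0.0000, V(2,2)=19.1127
  t=1,j=0: stock 92.2500 → up 98.7075 (V=0.0000), down 69.1875 (V=0.0000). Price 0.0000; hedge Δ=0.0000, bond B=0.0000.
  t=1,j=1: stock 131.6100 → up 140.8227 (V=19.1127), down 98.7075 (V=0.0000). Price 15.8101; hedge Δ=0.4538, bond B=-43.9170.
  t=0,j=0: stock 123.0000 → up 131.6100 (V=15.8101), down 92.2500 (V=0.0000). Price 13.0782; hedge Δ=0.4017, bond B=-36.3284.
Self-financing check: at every node Δ·S+B equals the discounted successor values.

(0,0): Delta=0.4017 Bond=-36.3284
(1,0): Delta=0.0000 Bond=0.0000
(1,1): Delta=0.4538 Bond=-43.9170
V0=13.0782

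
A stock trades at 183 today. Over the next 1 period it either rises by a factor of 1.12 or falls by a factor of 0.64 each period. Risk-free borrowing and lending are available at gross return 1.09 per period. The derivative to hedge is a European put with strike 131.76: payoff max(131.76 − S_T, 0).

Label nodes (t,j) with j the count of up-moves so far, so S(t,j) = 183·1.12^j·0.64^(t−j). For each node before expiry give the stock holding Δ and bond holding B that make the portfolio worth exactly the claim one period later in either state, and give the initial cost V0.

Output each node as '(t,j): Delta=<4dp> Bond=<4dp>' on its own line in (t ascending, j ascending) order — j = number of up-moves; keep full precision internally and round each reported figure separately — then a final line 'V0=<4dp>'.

(0,0): Delta=-0.1667 Bond=31.3394
V0=0.8394

Risk-neutral probability p* = (R−d)/(u−d) = (1.09−0.64)/(1.12−0.64) = 0.9375.
Terminal values V(1,·): V(1,0)=14.6400, V(1,1)=0.0000
Node (0,0) S=183.0000: V=(p*·0.0000+(1−p*)·14.6400)/1.09=0.8394; Δ=(0.0000−14.6400)/(204.9600−117.1200)=-0.1667; B=V−Δ·S=31.3394
Each (Δ,B) replicates both successor values, so the strategy is self-financing and V0 is arbitrage-free.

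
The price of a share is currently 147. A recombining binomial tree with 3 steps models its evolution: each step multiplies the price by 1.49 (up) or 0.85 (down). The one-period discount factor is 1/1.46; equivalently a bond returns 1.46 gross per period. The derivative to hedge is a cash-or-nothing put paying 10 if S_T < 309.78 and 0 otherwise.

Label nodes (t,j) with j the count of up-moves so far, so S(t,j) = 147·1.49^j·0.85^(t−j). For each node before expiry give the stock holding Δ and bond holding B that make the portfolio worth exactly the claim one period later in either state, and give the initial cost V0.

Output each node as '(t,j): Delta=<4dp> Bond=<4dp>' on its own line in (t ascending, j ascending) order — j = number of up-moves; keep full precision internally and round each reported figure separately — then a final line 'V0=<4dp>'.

(0,0): Delta=-0.0453 Bond=7.0901
(1,0): Delta=0.0000 Bond=4.6913
(1,1): Delta=-0.0466 Bond=10.6299
(2,0): Delta=0.0000 Bond=6.8493
(2,1): Delta=0.0000 Bond=6.8493
(2,2): Delta=-0.0479 Bond=15.9461
V0=0.4310

No-arbitrage ⇒ martingale measure with p* = (R−d)/(u−d) = 0.9531.
Payoff layer (t=3): V(3,0)=10.0000, V(3,1)=10.0000, V(3,2)=10.0000, V(3,3)=0.0000
(2,0): S=106.2075. Δ = (V_up−V_dn)/(S_up−S_dn) = (10.0000−10.0000)/(158.2492−90.2764) = 0.0000. V = [p*·10.0000 + (1−p*)·10.0000]/1.46 = 6.8493. B = V − Δ·S = 6.8493.
(2,1): S=186.1755. Δ = (V_up−V_dn)/(S_up−S_dn) = (10.0000−10.0000)/(277.4015−158.2492) = 0.0000. V = [p*·10.0000 + (1−p*)·10.0000]/1.46 = 6.8493. B = V − Δ·S = 6.8493.
(2,2): S=326.3547. Δ = (V_up−V_dn)/(S_up−S_dn) = (0.0000−10.0000)/(486.2685−277.4015) = -0.0479. V = [p*·0.0000 + (1−p*)·10.0000]/1.46 = 0.3211. B = V − Δ·S = 15.9461.
(1,0): S=124.9500. Δ = (V_up−V_dn)/(S_up−S_dn) = (6.8493−6.8493)/(186.1755−106.2075) = 0.0000. V = [p*·6.8493 + (1−p*)·6.8493]/1.46 = 4.6913. B = V − Δ·S = 4.6913.
(1,1): S=219.0300. Δ = (V_up−V_dn)/(S_up−S_dn) = (0.3211−6.8493)/(326.3547−186.1755) = -0.0466. V = [p*·0.3211 + (1−p*)·6.8493]/1.46 = 0.4295. B = V − Δ·S = 10.6299.
(0,0): S=147.0000. Δ = (V_up−V_dn)/(S_up−S_dn) = (0.4295−4.6913)/(219.0300−124.9500) = -0.0453. V = [p*·0.4295 + (1−p*)·4.6913]/1.46 = 0.4310. B = V − Δ·S = 7.0901.
The time-0 hedge costs 0.4310, which is the no-arbitrage price.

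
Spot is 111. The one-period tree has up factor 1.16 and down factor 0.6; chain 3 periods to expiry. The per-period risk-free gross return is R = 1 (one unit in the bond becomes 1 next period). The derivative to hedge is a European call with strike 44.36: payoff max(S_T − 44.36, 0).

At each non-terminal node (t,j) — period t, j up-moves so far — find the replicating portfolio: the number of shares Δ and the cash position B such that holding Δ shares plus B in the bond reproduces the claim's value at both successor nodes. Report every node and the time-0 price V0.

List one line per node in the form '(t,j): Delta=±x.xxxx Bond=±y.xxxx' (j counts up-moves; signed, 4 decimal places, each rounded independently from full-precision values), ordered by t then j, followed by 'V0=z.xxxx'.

Since d<R<u, set p* = (R−d)/(u−d) = 0.7143; price each node as the discounted p*-expectation of its children.
Terminal values V(3,·): V(3,0)=0.0000, V(3,1)=1.9936, V(3,2)=45.2570, V(3,3)=128.8995
Node (2,0) S=39.9600: V=(p*·1.9936+(1−p*)·0.0000)/1=1.4240; Δ=(1.9936−0.0000)/(46.3536−23.9760)=0.0891; B=V−Δ·S=-2.1360
Node (2,1) S=77.2560: V=(p*·45.2570+(1−p*)·1.9936)/1=32.8960; Δ=(45.2570−1.9936)/(89.6170−46.3536)=1.0000; B=V−Δ·S=-44.3600
Node (2,2) S=149.3616: V=(p*·128.8995+(1−p*)·45.2570)/1=105.0016; Δ=(128.8995−45.2570)/(173.2595−89.6170)=1.0000; B=V−Δ·S=-44.3600
Node (1,0) S=66.6000: V=(p*·32.8960+(1−p*)·1.4240)/1=23.9040; Δ=(32.8960−1.4240)/(77.2560−39.9600)=0.8438; B=V−Δ·S=-32.2960
Node (1,1) S=128.7600: V=(p*·105.0016+(1−p*)·32.8960)/1=84.4000; Δ=(105.0016−32.8960)/(149.3616−77.2560)=1.0000; B=V−Δ·S=-44.3600
Node (0,0) S=111.0000: V=(p*·84.4000+(1−p*)·23.9040)/1=67.1154; Δ=(84.4000−23.9040)/(128.7600−66.6000)=0.9732; B=V−Δ·S=-40.9131
Check: Δ(0,0)·S0 + B(0,0) = 67.1154 = V0.

(0,0): Delta=0.9732 Bond=-40.9131
(1,0): Delta=0.8438 Bond=-32.2960
(1,1): Delta=1.0000 Bond=-44.3600
(2,0): Delta=0.0891 Bond=-2.1360
(2,1): Delta=1.0000 Bond=-44.3600
(2,2): Delta=1.0000 Bond=-44.3600
V0=67.1154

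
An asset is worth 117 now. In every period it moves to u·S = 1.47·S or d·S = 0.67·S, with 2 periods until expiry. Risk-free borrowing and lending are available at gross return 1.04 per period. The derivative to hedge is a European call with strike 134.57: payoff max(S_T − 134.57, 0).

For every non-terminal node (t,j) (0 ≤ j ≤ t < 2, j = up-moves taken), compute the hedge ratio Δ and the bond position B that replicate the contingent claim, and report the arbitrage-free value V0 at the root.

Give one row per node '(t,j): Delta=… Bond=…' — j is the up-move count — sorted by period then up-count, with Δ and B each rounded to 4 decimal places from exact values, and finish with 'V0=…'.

(0,0): Delta=0.5619 Bond=-42.3497
(1,0): Delta=0.0000 Bond=0.0000
(1,1): Delta=0.8595 Bond=-95.2296
V0=23.3872

Under the risk-neutral measure, an up-move has probability p* = (R−d)/(u−d) = 0.4625 and values discount at R = 1.04.
Terminal values V(2,·): V(2,0)=0.0000, V(2,1)=0.0000, V(2,2)=118.2553
  t=1,j=0: stock 78.3900 → up 115.2333 (V=0.0000), down 52.5213 (V=0.0000). Price 0.0000; hedge Δ=0.0000, bond B=0.0000.
  t=1,j=1: stock 171.9900 → up 252.8253 (V=118.2553), down 115.2333 (V=0.0000). Price 52.5895; hedge Δ=0.8595, bond B=-95.2296.
  t=0,j=0: stock 117.0000 → up 171.9900 (V=52.5895), down 78.3900 (V=0.0000). Price 23.3872; hedge Δ=0.5619, bond B=-42.3497.
Check: Δ(0,0)·S0 + B(0,0) = 23.3872 = V0.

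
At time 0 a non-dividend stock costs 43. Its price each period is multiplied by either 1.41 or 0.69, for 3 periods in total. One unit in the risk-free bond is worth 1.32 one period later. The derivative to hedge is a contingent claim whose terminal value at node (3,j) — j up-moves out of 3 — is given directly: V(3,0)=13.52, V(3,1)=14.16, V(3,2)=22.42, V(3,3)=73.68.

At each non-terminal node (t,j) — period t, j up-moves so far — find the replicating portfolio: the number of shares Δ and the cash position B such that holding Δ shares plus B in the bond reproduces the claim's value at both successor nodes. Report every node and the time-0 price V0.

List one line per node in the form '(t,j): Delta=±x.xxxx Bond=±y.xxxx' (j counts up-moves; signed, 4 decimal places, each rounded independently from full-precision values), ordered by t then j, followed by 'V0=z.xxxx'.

(0,0): Delta=0.7612 Bond=-8.2079
(1,0): Delta=0.2591 Bond=4.0616
(1,1): Delta=0.7963 Bond=-12.9624
(2,0): Delta=0.0434 Bond=9.7778
(2,1): Delta=0.2742 Bond=4.7304
(2,2): Delta=0.8328 Bond=-20.2304
V0=24.5238

No-arbitrage ⇒ martingale measure with p* = (R−d)/(u−d) = 0.8750.
Payoff layer (t=3): V(3,0)=13.5200, V(3,1)=14.1600, V(3,2)=22.4200, V(3,3)=73.6800
Node (2,0) S=20.4723: V=(p*·14.1600+(1−p*)·13.5200)/1.32=10.6667; Δ=(14.1600−13.5200)/(28.8659−14.1259)=0.0434; B=V−Δ·S=9.7778
Node (2,1) S=41.8347: V=(p*·22.4200+(1−p*)·14.1600)/1.32=16.2027; Δ=(22.4200−14.1600)/(58.9869−28.8659)=0.2742; B=V−Δ·S=4.7304
Node (2,2) S=85.4883: V=(p*·73.6800+(1−p*)·22.4200)/1.32=50.9640; Δ=(73.6800−22.4200)/(120.5385−58.9869)=0.8328; B=V−Δ·S=-20.2304
Node (1,0) S=29.6700: V=(p*·16.2027+(1−p*)·10.6667)/1.32=11.7505; Δ=(16.2027−10.6667)/(41.8347−20.4723)=0.2591; B=V−Δ·S=4.0616
Node (1,1) S=60.6300: V=(p*·50.9640+(1−p*)·16.2027)/1.32=35.3173; Δ=(50.9640−16.2027)/(85.4883−41.8347)=0.7963; B=V−Δ·S=-12.9624
Node (0,0) S=43.0000: V=(p*·35.3173+(1−p*)·11.7505)/1.32=24.5238; Δ=(35.3173−11.7505)/(60.6300−29.6700)=0.7612; B=V−Δ·S=-8.2079
Each (Δ,B) replicates both successor values, so the strategy is self-financing and V0 is arbitrage-free.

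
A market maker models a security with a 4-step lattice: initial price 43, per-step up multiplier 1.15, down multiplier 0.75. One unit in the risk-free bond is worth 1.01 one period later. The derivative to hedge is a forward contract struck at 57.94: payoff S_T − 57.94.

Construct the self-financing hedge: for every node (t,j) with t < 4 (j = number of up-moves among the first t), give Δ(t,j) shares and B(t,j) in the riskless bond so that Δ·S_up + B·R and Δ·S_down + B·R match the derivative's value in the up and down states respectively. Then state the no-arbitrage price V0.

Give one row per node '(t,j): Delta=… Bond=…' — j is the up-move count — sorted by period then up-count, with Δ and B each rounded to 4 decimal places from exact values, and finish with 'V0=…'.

Since d<R<u, set p* = (R−d)/(u−d) = 0.6500; price each node as the discounted p*-expectation of its children.
Terminal payoffs: V(4,0)=-44.3345, V(4,1)=-37.0783, V(4,2)=-25.9520, V(4,3)=-8.8918, V(4,4)=17.2673
Node (3,0) S=18.1406: V=(p*·-37.0783+(1−p*)·-44.3345)/1.01=-39.2257; Δ=(-37.0783−-44.3345)/(20.8617−13.6055)=1.0000; B=V−Δ·S=-57.3663
Node (3,1) S=27.8156: V=(p*·-25.9520+(1−p*)·-37.0783)/1.01=-29.5507; Δ=(-25.9520−-37.0783)/(31.9880−20.8617)=1.0000; B=V−Δ·S=-57.3663
Node (3,2) S=42.6506: V=(p*·-8.8918+(1−p*)·-25.9520)/1.01=-14.7157; Δ=(-8.8918−-25.9520)/(49.0482−31.9880)=1.0000; B=V−Δ·S=-57.3663
Node (3,3) S=65.3976: V=(p*·17.2673+(1−p*)·-8.8918)/1.01=8.0313; Δ=(17.2673−-8.8918)/(75.2073−49.0482)=1.0000; B=V−Δ·S=-57.3663
Node (2,0) S=24.1875: V=(p*·-29.5507+(1−p*)·-39.2257)/1.01=-32.6109; Δ=(-29.5507−-39.2257)/(27.8156−18.1406)=1.0000; B=V−Δ·S=-56.7984
Node (2,1) S=37.0875: V=(p*·-14.7157+(1−p*)·-29.5507)/1.01=-19.7109; Δ=(-14.7157−-29.5507)/(42.6506−27.8156)=1.0000; B=V−Δ·S=-56.7984
Node (2,2) S=56.8675: V=(p*·8.0313+(1−p*)·-14.7157)/1.01=0.0691; Δ=(8.0313−-14.7157)/(65.3976−42.6506)=1.0000; B=V−Δ·S=-56.7984
Node (1,0) S=32.2500: V=(p*·-19.7109+(1−p*)·-32.6109)/1.01=-23.9860; Δ=(-19.7109−-32.6109)/(37.0875−24.1875)=1.0000; B=V−Δ·S=-56.2360
Node (1,1) S=49.4500: V=(p*·0.0691+(1−p*)·-19.7109)/1.01=-6.7860; Δ=(0.0691−-19.7109)/(56.8675−37.0875)=1.0000; B=V−Δ·S=-56.2360
Node (0,0) S=43.0000: V=(p*·-6.7860+(1−p*)·-23.9860)/1.01=-12.6792; Δ=(-6.7860−-23.9860)/(49.4500−32.2500)=1.0000; B=V−Δ·S=-55.6792
The time-0 hedge costs -12.6792, which is the no-arbitrage price.

(0,0): Delta=1.0000 Bond=-55.6792
(1,0): Delta=1.0000 Bond=-56.2360
(1,1): Delta=1.0000 Bond=-56.2360
(2,0): Delta=1.0000 Bond=-56.7984
(2,1): Delta=1.0000 Bond=-56.7984
(2,2): Delta=1.0000 Bond=-56.7984
(3,0): Delta=1.0000 Bond=-57.3663
(3,1): Delta=1.0000 Bond=-57.3663
(3,2): Delta=1.0000 Bond=-57.3663
(3,3): Delta=1.0000 Bond=-57.3663
V0=-12.6792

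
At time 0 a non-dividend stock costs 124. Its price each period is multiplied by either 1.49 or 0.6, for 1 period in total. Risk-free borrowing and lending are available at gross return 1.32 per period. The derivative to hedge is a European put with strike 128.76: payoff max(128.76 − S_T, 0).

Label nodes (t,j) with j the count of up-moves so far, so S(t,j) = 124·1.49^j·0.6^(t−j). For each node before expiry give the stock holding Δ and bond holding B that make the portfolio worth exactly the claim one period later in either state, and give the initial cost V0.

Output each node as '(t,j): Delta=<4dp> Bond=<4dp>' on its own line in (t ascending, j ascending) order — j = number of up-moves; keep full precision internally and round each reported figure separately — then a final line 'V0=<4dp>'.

(0,0): Delta=-0.4926 Bond=68.9448
V0=7.8662

Risk-neutral probability p* = (R−d)/(u−d) = (1.32−0.6)/(1.49−0.6) = 0.8090.
Terminal values V(1,·): V(1,0)=54.3600, V(1,1)=0.0000
  t=0,j=0: stock 124.0000 → up 184.7600 (V=0.0000), down 74.4000 (V=54.3600). Price 7.8662; hedge Δ=-0.4926, bond B=68.9448.
Self-financing check: at every node Δ·S+B equals the discounted successor values.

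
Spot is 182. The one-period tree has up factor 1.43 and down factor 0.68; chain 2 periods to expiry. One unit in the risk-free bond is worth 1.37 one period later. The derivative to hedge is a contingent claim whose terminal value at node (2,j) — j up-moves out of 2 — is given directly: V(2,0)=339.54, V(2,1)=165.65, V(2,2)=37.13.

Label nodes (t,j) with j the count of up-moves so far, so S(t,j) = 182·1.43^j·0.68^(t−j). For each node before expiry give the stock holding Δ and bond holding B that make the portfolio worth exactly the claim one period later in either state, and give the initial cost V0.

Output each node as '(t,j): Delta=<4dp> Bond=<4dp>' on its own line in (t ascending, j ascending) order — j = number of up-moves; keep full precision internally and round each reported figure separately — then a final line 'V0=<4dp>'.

Risk-neutral probability p* = (R−d)/(u−d) = (1.37−0.68)/(1.43−0.68) = 0.9200.
At expiry t=2: V(2,0)=339.5400, V(2,1)=165.6500, V(2,2)=37.1300
Node (1,0) S=123.7600: V=(p*·165.6500+(1−p*)·339.5400)/1.37=131.0666; Δ=(165.6500−339.5400)/(176.9768−84.1568)=-1.8734; B=V−Δ·S=362.9199
Node (1,1) S=260.2600: V=(p*·37.1300+(1−p*)·165.6500)/1.37=34.6070; Δ=(37.1300−165.6500)/(372.1718−176.9768)=-0.6584; B=V−Δ·S=205.9670
Node (0,0) S=182.0000: V=(p*·34.6070+(1−p*)·131.0666)/1.37=30.8933; Δ=(34.6070−131.0666)/(260.2600−123.7600)=-0.7067; B=V−Δ·S=159.5060
Check: Δ(0,0)·S0 + B(0,0) = 30.8933 = V0.

(0,0): Delta=-0.7067 Bond=159.5060
(1,0): Delta=-1.8734 Bond=362.9199
(1,1): Delta=-0.6584 Bond=205.9670
V0=30.8933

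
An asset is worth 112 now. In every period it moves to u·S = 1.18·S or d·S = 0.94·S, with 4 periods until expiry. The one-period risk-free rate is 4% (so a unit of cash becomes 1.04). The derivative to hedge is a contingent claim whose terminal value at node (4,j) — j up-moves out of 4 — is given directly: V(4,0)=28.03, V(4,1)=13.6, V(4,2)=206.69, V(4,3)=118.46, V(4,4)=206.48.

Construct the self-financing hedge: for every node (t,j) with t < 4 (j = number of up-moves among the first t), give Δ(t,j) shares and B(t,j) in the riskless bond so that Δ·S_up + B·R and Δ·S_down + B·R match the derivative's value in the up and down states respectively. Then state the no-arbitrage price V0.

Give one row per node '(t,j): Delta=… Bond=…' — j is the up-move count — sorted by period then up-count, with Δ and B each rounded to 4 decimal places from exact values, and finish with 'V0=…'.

The replicating-portfolio and risk-neutral prices coincide; use p* = (1.04−0.94)/(1.18−0.94) = 0.4167 for the latter.
Terminal values V(4,·): V(4,0)=28.0300, V(4,1)=13.6000, V(4,2)=206.6900, V(4,3)=118.4600, V(4,4)=206.4800
  t=3,j=0: stock 93.0254 → up 109.7700 (V=13.6000), down 87.4439 (V=28.0300). Price 21.1707; hedge Δ=-0.6463, bond B=81.2957.
  t=3,j=1: stock 116.7766 → up 137.7964 (V=206.6900), down 109.7700 (V=13.6000). Price 90.4367; hedge Δ=6.8896, bond B=-714.1050.
  t=3,j=2: stock 146.5919 → up 172.9784 (V=118.4600), down 137.7964 (V=206.6900). Price 163.3918; hedge Δ=-2.5078, bond B=531.0168.
  t=3,j=3: stock 184.0196 → up 217.1431 (V=206.4800), down 172.9784 (V=118.4600). Price 149.1683; hedge Δ=1.9930, bond B=-217.5817.
  t=2,j=0: stock 98.9632 → up 116.7766 (V=90.4367), down 93.0254 (V=21.1707). Price 48.1072; hedge Δ=2.9163, bond B=-240.5012.
  t=2,j=1: stock 124.2304 → up 146.5919 (V=163.3918), down 116.7766 (V=90.4367). Price 116.1872; hedge Δ=2.4469, bond B=-187.7925.
  t=2,j=2: stock 155.9488 → up 184.0196 (V=149.1683), down 146.5919 (V=163.3918). Price 151.4090; hedge Δ=-0.3800, bond B=210.6738.
  t=1,j=0: stock 105.2800 → up 124.2304 (V=116.1872), down 98.9632 (V=48.1072). Price 73.5326; hedge Δ=2.6944, bond B=-210.1339.
  t=1,j=1: stock 132.1600 → up 155.9488 (V=151.4090), down 124.2304 (V=116.1872). Price 125.8297; hedge Δ=1.1105, bond B=-20.9278.
  t=0,j=0: stock 112.0000 → up 132.1600 (V=125.8297), down 105.2800 (V=73.5326). Price 91.6568; hedge Δ=1.9456, bond B=-126.2481.
The time-0 hedge costs 91.6568, which is the no-arbitrage price.

(0,0): Delta=1.9456 Bond=-126.2481
(1,0): Delta=2.6944 Bond=-210.1339
(1,1): Delta=1.1105 Bond=-20.9278
(2,0): Delta=2.9163 Bond=-240.5012
(2,1): Delta=2.4469 Bond=-187.7925
(2,2): Delta=-0.3800 Bond=210.6738
(3,0): Delta=-0.6463 Bond=81.2957
(3,1): Delta=6.8896 Bond=-714.1050
(3,2): Delta=-2.5078 Bond=531.0168
(3,3): Delta=1.9930 Bond=-217.5817
V0=91.6568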